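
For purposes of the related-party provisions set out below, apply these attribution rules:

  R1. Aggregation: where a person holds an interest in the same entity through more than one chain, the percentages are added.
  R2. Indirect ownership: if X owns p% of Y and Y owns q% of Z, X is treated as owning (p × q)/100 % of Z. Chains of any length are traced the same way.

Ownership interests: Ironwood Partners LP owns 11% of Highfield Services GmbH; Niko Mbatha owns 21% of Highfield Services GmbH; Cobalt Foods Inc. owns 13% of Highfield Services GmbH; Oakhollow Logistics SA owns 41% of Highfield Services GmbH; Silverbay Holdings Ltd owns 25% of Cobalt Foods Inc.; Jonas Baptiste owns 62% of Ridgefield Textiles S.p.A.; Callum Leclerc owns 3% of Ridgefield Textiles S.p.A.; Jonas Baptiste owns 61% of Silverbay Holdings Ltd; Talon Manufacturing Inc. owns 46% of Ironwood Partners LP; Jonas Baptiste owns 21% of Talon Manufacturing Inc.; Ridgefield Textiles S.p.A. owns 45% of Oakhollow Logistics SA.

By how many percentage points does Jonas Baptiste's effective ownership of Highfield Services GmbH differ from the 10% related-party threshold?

4.4841

Chain via Silverbay Holdings Ltd → Cobalt Foods Inc. (R2): 61% × 25% × 13% = 1.9825% of Highfield Services GmbH.
Chain via Ridgefield Textiles S.p.A. → Oakhollow Logistics SA (R2): 62% × 45% × 41% = 11.439% of Highfield Services GmbH.
Chain via Talon Manufacturing Inc. → Ironwood Partners LP (R2): 21% × 46% × 11% = 1.0626% of Highfield Services GmbH.
Aggregating (R1): 1.9825% + 11.439% + 1.0626% = 14.4841%.
14.4841% exceeds the 10% threshold by 4.4841 percentage points.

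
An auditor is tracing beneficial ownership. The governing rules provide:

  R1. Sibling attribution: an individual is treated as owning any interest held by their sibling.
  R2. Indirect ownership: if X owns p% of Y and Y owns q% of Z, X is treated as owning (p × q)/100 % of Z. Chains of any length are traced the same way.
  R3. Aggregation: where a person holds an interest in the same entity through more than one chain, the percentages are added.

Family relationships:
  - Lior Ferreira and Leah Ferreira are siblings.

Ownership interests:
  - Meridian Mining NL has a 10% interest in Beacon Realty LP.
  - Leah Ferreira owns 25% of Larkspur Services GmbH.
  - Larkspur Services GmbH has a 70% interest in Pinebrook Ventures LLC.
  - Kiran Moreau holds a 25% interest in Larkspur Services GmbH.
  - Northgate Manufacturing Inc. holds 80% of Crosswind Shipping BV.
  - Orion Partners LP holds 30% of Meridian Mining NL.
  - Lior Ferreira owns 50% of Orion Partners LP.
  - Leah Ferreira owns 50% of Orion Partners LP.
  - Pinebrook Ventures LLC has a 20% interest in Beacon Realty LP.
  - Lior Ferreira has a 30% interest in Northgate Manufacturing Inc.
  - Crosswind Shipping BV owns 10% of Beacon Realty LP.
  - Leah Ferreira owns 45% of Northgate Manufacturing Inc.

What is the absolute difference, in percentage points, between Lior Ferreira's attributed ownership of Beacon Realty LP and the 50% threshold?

37.5

By sibling attribution (R1), Lior Ferreira is treated as also owning Leah Ferreira's interest in Northgate Manufacturing Inc, giving 30% + 45% = 75%.
By sibling attribution (R1), Lior Ferreira is treated as also owning Leah Ferreira's interest in Orion Partners LP, giving 50% + 50% = 100%.
By sibling attribution (R1), Lior Ferreira is treated as owning Leah Ferreira's 25% interest in Larkspur Services GmbH.
Chain via Northgate Manufacturing Inc. → Crosswind Shipping BV (R2): 75% × 80% × 10% = 6% of Beacon Realty LP.
Chain via Orion Partners LP → Meridian Mining NL (R2): 100% × 30% × 10% = 3% of Beacon Realty LP.
Chain via Larkspur Services GmbH → Pinebrook Ventures LLC (R2): 25% × 70% × 20% = 3.5% of Beacon Realty LP.
Aggregating (R3): 6% + 3% + 3.5% = 12.5%.
12.5% falls short of the 50% threshold by 37.5 percentage points.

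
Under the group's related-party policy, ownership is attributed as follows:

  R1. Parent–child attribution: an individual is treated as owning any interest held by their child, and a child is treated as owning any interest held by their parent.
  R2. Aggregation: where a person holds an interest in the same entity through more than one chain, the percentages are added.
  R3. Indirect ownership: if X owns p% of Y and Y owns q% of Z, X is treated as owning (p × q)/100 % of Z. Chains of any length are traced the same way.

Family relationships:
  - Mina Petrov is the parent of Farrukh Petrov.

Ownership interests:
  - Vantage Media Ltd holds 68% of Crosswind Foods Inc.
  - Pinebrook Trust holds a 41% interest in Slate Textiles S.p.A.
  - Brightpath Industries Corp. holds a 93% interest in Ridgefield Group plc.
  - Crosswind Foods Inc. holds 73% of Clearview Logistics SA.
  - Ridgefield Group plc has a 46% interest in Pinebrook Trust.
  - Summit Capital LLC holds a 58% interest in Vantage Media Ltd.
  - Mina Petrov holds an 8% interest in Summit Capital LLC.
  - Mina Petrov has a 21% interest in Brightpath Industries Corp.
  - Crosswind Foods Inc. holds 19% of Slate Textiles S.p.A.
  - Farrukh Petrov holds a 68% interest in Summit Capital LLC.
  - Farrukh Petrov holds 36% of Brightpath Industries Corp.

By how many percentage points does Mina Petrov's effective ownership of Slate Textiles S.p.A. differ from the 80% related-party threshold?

64.307178

By parent–child attribution (R1), Mina Petrov is treated as also owning Farrukh Petrov's interest in Brightpath Industries Corp, giving 21% + 36% = 57%.
By parent–child attribution (R1), Mina Petrov is treated as also owning Farrukh Petrov's interest in Summit Capital LLC, giving 8% + 68% = 76%.
Chain via Brightpath Industries Corp. → Ridgefield Group plc → Pinebrook Trust (R3): 57% × 93% × 46% × 41% = 9.997686% of Slate Textiles S.p.A.
Chain via Summit Capital LLC → Vantage Media Ltd → Crosswind Foods Inc. (R3): 76% × 58% × 68% × 19% = 5.695136% of Slate Textiles S.p.A.
Aggregating (R2): 9.997686% + 5.695136% = 15.692822%.
15.692822% falls short of the 80% threshold by 64.307178 percentage points.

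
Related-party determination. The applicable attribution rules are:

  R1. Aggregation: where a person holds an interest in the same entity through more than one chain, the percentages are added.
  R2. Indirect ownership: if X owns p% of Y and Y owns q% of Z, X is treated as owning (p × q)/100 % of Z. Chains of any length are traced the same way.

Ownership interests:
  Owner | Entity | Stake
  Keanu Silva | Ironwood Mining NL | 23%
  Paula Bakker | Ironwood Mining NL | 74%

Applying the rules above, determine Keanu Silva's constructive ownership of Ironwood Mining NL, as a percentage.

Direct interest in Ironwood Mining NL: 23%.

23%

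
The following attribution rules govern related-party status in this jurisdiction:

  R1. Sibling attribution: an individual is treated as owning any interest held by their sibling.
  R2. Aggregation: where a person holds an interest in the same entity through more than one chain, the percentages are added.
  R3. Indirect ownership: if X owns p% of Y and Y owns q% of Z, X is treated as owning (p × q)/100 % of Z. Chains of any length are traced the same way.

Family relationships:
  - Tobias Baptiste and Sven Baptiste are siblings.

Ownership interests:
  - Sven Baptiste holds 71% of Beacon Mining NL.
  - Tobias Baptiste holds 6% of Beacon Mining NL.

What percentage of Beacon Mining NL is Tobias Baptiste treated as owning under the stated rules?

By sibling attribution (R1), Tobias Baptiste is treated as also owning Sven Baptiste's interest in Beacon Mining NL, giving 6% + 71% = 77%.
Direct interest in Beacon Mining NL: 77%.

77%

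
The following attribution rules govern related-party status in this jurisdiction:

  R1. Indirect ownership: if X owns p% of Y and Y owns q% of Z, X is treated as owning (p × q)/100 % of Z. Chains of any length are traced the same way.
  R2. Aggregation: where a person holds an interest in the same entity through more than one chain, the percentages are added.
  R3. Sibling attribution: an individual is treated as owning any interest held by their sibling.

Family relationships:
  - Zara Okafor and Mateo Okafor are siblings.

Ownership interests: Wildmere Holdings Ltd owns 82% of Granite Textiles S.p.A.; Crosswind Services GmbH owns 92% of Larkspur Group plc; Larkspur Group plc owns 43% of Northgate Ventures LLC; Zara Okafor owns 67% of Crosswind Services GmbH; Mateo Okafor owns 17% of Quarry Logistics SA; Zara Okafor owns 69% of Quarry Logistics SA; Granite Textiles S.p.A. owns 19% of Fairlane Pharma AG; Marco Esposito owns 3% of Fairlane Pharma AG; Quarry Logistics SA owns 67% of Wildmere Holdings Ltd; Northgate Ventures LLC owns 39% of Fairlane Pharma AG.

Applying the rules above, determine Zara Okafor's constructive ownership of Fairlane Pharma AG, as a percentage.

By sibling attribution (R3), Zara Okafor is treated as also owning Mateo Okafor's interest in Quarry Logistics SA, giving 69% + 17% = 86%.
Chain via Quarry Logistics SA → Wildmere Holdings Ltd → Granite Textiles S.p.A. (R1): 86% × 67% × 82% × 19% = 8.977196% of Fairlane Pharma AG.
Chain via Crosswind Services GmbH → Larkspur Group plc → Northgate Ventures LLC (R1): 67% × 92% × 43% × 39% = 10.337028% of Fairlane Pharma AG.
Aggregating (R2): 8.977196% + 10.337028% = 19.314224%.

19.314224%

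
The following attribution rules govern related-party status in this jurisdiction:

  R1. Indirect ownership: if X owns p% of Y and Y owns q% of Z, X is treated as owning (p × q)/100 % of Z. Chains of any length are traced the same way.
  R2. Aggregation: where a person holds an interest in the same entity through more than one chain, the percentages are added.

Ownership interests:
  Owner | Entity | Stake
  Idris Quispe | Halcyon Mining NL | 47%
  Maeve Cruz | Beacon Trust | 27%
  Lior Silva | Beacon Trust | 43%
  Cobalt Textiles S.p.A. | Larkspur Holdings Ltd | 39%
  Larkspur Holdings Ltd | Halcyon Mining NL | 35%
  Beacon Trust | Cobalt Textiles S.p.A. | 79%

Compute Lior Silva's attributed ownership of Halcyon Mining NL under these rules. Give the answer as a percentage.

4.636905%

Chain via Beacon Trust → Cobalt Textiles S.p.A. → Larkspur Holdings Ltd (R1): 43% × 79% × 39% × 35% = 4.636905% of Halcyon Mining NL.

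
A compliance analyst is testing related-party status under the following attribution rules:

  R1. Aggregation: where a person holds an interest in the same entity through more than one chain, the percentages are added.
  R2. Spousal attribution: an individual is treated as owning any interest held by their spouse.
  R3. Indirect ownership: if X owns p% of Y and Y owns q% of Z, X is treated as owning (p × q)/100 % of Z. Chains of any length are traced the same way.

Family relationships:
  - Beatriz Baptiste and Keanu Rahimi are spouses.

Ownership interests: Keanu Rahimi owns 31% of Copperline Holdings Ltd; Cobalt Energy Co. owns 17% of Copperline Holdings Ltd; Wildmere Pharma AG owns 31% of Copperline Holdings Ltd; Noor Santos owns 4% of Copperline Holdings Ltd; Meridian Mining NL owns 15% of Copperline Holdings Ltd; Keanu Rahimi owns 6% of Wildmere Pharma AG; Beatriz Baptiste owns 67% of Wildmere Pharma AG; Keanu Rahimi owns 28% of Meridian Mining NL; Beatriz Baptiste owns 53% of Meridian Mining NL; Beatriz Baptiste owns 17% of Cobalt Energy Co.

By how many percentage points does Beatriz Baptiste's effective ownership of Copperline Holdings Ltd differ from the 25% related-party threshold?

By spousal attribution (R2), Beatriz Baptiste is treated as also owning Keanu Rahimi's interest in Wildmere Pharma AG, giving 67% + 6% = 73%.
By spousal attribution (R2), Beatriz Baptiste is treated as also owning Keanu Rahimi's interest in Meridian Mining NL, giving 53% + 28% = 81%.
By spousal attribution (R2), Beatriz Baptiste is treated as owning Keanu Rahimi's 31% interest in Copperline Holdings Ltd.
Chain via Wildmere Pharma AG (R3): 73% × 31% = 22.63% of Copperline Holdings Ltd.
Chain via Meridian Mining NL (R3): 81% × 15% = 12.15% of Copperline Holdings Ltd.
Chain via Cobalt Energy Co. (R3): 17% × 17% = 2.89% of Copperline Holdings Ltd.
Direct interest in Copperline Holdings Ltd: 31%.
Aggregating (R1): 22.63% + 12.15% + 2.89% + 31% = 68.67%.
68.67% exceeds the 25% threshold by 43.67 percentage points.

43.67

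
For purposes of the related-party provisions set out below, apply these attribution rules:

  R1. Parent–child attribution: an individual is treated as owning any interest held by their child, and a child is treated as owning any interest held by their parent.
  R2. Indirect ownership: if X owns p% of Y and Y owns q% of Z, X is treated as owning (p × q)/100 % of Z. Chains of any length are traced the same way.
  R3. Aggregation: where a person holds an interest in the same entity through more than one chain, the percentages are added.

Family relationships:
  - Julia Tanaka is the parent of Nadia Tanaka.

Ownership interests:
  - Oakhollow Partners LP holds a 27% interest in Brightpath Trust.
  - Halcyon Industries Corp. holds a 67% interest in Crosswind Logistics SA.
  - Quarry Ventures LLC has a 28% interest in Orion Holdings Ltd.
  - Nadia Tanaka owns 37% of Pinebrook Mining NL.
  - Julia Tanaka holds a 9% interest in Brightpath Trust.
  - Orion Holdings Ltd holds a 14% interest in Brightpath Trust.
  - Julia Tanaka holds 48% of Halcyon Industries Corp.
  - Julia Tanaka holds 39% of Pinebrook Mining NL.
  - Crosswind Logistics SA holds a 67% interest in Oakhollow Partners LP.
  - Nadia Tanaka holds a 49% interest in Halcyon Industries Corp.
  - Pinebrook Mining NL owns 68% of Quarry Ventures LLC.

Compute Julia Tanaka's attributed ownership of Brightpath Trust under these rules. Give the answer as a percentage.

By parent–child attribution (R1), Julia Tanaka is treated as also owning Nadia Tanaka's interest in Halcyon Industries Corp, giving 48% + 49% = 97%.
By parent–child attribution (R1), Julia Tanaka is treated as also owning Nadia Tanaka's interest in Pinebrook Mining NL, giving 39% + 37% = 76%.
Chain via Halcyon Industries Corp. → Crosswind Logistics SA → Oakhollow Partners LP (R2): 97% × 67% × 67% × 27% = 11.756691% of Brightpath Trust.
Chain via Pinebrook Mining NL → Quarry Ventures LLC → Orion Holdings Ltd (R2): 76% × 68% × 28% × 14% = 2.025856% of Brightpath Trust.
Direct interest in Brightpath Trust: 9%.
Aggregating (R3): 11.756691% + 2.025856% + 9% = 22.782547%.

22.782547%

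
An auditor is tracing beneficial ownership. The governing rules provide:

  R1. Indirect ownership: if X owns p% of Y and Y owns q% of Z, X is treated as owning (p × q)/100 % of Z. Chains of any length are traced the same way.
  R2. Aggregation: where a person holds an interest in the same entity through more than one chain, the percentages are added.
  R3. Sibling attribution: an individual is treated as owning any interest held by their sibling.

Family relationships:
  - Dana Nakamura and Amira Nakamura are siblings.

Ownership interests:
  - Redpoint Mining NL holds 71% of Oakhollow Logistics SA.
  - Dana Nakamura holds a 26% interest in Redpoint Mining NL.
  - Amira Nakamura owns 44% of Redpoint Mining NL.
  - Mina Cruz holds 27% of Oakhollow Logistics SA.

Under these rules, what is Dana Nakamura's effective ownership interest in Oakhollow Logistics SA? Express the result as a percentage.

By sibling attribution (R3), Dana Nakamura is treated as also owning Amira Nakamura's interest in Redpoint Mining NL, giving 26% + 44% = 70%.
Chain via Redpoint Mining NL (R1): 70% × 71% = 49.7% of Oakhollow Logistics SA.

49.7%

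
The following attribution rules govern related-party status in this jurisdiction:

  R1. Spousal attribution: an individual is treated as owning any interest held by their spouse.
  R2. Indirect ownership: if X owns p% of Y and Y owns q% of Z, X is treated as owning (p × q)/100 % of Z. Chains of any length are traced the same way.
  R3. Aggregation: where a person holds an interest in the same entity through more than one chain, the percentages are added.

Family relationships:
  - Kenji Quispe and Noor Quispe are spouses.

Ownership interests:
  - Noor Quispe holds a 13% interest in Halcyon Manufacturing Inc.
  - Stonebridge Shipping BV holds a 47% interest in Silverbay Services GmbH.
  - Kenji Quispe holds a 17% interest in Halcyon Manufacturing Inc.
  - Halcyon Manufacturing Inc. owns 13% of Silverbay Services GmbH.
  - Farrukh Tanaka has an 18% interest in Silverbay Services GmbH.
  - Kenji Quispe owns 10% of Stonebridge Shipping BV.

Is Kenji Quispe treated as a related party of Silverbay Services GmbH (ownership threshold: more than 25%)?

No

By spousal attribution (R1), Kenji Quispe is treated as also owning Noor Quispe's interest in Halcyon Manufacturing Inc, giving 17% + 13% = 30%.
Chain via Halcyon Manufacturing Inc. (R2): 30% × 13% = 3.9% of Silverbay Services GmbH.
Chain via Stonebridge Shipping BV (R2): 10% × 47% = 4.7% of Silverbay Services GmbH.
Aggregating (R3): 3.9% + 4.7% = 8.6%.
8.6% does not exceed the 25% threshold, so Kenji is not a related party to Silverbay Services GmbH.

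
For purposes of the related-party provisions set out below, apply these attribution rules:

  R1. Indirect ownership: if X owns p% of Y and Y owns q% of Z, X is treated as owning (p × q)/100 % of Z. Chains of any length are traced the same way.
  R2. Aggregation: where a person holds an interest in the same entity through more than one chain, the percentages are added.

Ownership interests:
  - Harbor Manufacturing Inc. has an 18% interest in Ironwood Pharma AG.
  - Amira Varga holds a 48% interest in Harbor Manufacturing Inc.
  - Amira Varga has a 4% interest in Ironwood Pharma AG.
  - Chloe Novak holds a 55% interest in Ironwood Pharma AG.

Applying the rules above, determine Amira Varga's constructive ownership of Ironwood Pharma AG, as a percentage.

Chain via Harbor Manufacturing Inc. (R1): 48% × 18% = 8.64% of Ironwood Pharma AG.
Direct interest in Ironwood Pharma AG: 4%.
Aggregating (R2): 8.64% + 4% = 12.64%.

12.64%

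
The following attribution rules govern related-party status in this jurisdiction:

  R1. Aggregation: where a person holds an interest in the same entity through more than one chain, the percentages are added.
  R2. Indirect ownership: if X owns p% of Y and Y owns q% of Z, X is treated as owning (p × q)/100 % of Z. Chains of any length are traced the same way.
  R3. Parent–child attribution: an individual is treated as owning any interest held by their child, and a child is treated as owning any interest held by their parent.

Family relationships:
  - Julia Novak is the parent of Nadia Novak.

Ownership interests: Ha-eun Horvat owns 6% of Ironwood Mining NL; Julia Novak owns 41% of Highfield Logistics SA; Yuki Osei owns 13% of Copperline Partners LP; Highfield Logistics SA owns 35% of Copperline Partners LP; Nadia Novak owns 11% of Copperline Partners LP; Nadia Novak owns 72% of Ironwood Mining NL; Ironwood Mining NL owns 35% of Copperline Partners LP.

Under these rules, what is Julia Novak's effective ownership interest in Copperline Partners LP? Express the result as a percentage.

By parent–child attribution (R3), Julia Novak is treated as owning Nadia Novak's 72% interest in Ironwood Mining NL.
By parent–child attribution (R3), Julia Novak is treated as owning Nadia Novak's 11% interest in Copperline Partners LP.
Chain via Highfield Logistics SA (R2): 41% × 35% = 14.35% of Copperline Partners LP.
Chain via Ironwood Mining NL (R2): 72% × 35% = 25.2% of Copperline Partners LP.
Direct interest in Copperline Partners LP: 11%.
Aggregating (R1): 14.35% + 25.2% + 11% = 50.55%.

50.55%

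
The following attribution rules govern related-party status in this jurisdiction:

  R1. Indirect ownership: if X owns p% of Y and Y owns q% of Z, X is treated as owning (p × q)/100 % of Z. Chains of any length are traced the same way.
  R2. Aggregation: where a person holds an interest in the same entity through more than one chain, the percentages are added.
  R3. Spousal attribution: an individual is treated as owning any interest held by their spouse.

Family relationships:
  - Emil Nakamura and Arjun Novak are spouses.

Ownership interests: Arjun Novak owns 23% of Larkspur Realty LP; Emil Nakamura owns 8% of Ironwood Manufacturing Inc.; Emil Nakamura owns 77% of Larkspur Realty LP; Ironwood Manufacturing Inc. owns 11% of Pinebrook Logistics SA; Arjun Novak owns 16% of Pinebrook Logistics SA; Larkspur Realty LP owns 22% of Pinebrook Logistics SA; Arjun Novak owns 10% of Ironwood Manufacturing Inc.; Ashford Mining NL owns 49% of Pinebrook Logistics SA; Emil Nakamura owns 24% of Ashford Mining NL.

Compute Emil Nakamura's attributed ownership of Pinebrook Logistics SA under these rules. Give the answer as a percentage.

51.74%

By spousal attribution (R3), Emil Nakamura is treated as also owning Arjun Novak's interest in Ironwood Manufacturing Inc, giving 8% + 10% = 18%.
By spousal attribution (R3), Emil Nakamura is treated as also owning Arjun Novak's interest in Larkspur Realty LP, giving 77% + 23% = 100%.
By spousal attribution (R3), Emil Nakamura is treated as owning Arjun Novak's 16% interest in Pinebrook Logistics SA.
Chain via Ironwood Manufacturing Inc. (R1): 18% × 11% = 1.98% of Pinebrook Logistics SA.
Chain via Ashford Mining NL (R1): 24% × 49% = 11.76% of Pinebrook Logistics SA.
Chain via Larkspur Realty LP (R1): 100% × 22% = 22% of Pinebrook Logistics SA.
Direct interest in Pinebrook Logistics SA: 16%.
Aggregating (R2): 1.98% + 11.76% + 22% + 16% = 51.74%.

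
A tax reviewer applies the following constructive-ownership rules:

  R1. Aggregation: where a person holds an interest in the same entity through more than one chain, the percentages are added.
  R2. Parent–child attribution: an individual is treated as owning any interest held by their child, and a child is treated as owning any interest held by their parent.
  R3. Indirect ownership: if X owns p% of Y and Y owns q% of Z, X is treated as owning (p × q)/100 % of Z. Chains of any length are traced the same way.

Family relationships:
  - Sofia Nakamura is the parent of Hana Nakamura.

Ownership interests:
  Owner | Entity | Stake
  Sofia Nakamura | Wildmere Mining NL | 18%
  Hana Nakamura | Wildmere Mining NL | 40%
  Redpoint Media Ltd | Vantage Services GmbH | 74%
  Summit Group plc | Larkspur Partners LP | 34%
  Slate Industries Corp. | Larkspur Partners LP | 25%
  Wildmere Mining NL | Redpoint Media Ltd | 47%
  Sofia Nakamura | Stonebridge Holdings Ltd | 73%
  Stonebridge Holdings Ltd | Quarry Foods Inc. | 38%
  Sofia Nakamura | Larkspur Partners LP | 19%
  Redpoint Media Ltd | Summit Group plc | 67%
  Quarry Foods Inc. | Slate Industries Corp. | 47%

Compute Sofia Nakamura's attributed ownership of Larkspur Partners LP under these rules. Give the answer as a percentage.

28.469278%

By parent–child attribution (R2), Sofia Nakamura is treated as also owning Hana Nakamura's interest in Wildmere Mining NL, giving 18% + 40% = 58%.
Chain via Stonebridge Holdings Ltd → Quarry Foods Inc. → Slate Industries Corp. (R3): 73% × 38% × 47% × 25% = 3.25945% of Larkspur Partners LP.
Chain via Wildmere Mining NL → Redpoint Media Ltd → Summit Group plc (R3): 58% × 47% × 67% × 34% = 6.209828% of Larkspur Partners LP.
Direct interest in Larkspur Partners LP: 19%.
Aggregating (R1): 3.25945% + 6.209828% + 19% = 28.469278%.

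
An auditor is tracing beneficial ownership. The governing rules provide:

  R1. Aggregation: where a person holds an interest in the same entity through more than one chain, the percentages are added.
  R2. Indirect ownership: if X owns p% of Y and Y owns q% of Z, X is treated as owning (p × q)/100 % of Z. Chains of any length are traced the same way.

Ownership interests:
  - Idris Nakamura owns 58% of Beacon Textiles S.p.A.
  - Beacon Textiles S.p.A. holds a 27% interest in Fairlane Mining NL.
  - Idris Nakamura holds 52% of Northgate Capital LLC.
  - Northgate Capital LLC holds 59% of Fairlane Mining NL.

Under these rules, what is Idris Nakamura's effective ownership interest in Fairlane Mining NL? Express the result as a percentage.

46.34%

Chain via Beacon Textiles S.p.A. (R2): 58% × 27% = 15.66% of Fairlane Mining NL.
Chain via Northgate Capital LLC (R2): 52% × 59% = 30.68% of Fairlane Mining NL.
Aggregating (R1): 15.66% + 30.68% = 46.34%.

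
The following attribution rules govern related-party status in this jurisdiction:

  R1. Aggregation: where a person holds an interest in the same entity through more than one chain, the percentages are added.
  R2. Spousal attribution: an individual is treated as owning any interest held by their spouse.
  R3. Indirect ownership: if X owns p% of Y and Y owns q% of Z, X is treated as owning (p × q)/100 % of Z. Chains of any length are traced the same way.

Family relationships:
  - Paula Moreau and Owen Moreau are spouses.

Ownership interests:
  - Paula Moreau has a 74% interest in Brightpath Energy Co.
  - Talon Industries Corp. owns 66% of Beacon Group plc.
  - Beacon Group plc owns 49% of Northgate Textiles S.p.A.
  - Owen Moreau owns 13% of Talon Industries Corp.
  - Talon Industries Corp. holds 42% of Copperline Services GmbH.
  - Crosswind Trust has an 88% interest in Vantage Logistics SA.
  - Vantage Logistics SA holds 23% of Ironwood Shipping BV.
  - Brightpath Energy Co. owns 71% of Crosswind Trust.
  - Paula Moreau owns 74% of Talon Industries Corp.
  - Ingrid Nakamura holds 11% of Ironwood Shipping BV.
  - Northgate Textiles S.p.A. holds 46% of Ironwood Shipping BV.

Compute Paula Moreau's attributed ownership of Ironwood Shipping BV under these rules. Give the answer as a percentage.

By spousal attribution (R2), Paula Moreau is treated as also owning Owen Moreau's interest in Talon Industries Corp, giving 74% + 13% = 87%.
Chain via Talon Industries Corp. → Beacon Group plc → Northgate Textiles S.p.A. (R3): 87% × 66% × 49% × 46% = 12.942468% of Ironwood Shipping BV.
Chain via Brightpath Energy Co. → Crosswind Trust → Vantage Logistics SA (R3): 74% × 71% × 88% × 23% = 10.634096% of Ironwood Shipping BV.
Aggregating (R1): 12.942468% + 10.634096% = 23.576564%.

23.576564%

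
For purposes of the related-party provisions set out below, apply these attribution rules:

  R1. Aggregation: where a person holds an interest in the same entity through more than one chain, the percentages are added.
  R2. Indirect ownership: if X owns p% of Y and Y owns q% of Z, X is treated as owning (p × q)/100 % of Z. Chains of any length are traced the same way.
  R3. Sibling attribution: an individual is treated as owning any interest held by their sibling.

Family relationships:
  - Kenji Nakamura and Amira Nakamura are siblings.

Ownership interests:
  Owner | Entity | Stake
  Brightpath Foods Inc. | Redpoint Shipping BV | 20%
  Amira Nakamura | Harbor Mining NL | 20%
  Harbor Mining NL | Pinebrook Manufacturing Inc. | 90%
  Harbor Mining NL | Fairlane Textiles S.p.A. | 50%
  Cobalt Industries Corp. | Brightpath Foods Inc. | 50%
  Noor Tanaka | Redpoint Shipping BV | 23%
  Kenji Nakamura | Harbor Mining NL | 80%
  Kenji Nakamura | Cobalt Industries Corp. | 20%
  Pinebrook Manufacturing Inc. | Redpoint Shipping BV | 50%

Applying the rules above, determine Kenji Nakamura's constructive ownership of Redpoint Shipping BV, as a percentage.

By sibling attribution (R3), Kenji Nakamura is treated as also owning Amira Nakamura's interest in Harbor Mining NL, giving 80% + 20% = 100%.
Chain via Harbor Mining NL → Pinebrook Manufacturing Inc. (R2): 100% × 90% × 50% = 45% of Redpoint Shipping BV.
Chain via Cobalt Industries Corp. → Brightpath Foods Inc. (R2): 20% × 50% × 20% = 2% of Redpoint Shipping BV.
Aggregating (R1): 45% + 2% = 47%.

47%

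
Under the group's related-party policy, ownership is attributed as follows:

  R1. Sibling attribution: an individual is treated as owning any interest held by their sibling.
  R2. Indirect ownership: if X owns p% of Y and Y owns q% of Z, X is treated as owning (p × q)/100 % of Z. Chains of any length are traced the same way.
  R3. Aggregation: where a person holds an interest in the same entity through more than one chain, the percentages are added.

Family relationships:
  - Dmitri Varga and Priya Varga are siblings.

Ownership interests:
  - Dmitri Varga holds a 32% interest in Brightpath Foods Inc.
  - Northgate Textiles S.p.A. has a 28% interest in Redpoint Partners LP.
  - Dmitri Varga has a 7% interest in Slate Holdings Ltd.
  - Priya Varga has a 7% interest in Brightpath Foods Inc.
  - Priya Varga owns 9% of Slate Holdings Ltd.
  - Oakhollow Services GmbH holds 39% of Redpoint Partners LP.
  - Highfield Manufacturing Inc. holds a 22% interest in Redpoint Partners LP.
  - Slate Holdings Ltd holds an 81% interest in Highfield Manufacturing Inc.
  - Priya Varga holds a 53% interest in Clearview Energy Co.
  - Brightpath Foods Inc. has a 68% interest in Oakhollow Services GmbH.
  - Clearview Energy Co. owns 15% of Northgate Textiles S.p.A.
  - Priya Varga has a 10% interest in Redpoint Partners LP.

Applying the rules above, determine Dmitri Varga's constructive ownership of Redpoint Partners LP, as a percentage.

25.42%

By sibling attribution (R1), Dmitri Varga is treated as also owning Priya Varga's interest in Brightpath Foods Inc, giving 32% + 7% = 39%.
By sibling attribution (R1), Dmitri Varga is treated as also owning Priya Varga's interest in Slate Holdings Ltd, giving 7% + 9% = 16%.
By sibling attribution (R1), Dmitri Varga is treated as owning Priya Varga's 53% interest in Clearview Energy Co.
By sibling attribution (R1), Dmitri Varga is treated as owning Priya Varga's 10% interest in Redpoint Partners LP.
Chain via Brightpath Foods Inc. → Oakhollow Services GmbH (R2): 39% × 68% × 39% = 10.3428% of Redpoint Partners LP.
Chain via Slate Holdings Ltd → Highfield Manufacturing Inc. (R2): 16% × 81% × 22% = 2.8512% of Redpoint Partners LP.
Chain via Clearview Energy Co. → Northgate Textiles S.p.A. (R2): 53% × 15% × 28% = 2.226% of Redpoint Partners LP.
Direct interest in Redpoint Partners LP: 10%.
Aggregating (R3): 10.3428% + 2.8512% + 2.226% + 10% = 25.42%.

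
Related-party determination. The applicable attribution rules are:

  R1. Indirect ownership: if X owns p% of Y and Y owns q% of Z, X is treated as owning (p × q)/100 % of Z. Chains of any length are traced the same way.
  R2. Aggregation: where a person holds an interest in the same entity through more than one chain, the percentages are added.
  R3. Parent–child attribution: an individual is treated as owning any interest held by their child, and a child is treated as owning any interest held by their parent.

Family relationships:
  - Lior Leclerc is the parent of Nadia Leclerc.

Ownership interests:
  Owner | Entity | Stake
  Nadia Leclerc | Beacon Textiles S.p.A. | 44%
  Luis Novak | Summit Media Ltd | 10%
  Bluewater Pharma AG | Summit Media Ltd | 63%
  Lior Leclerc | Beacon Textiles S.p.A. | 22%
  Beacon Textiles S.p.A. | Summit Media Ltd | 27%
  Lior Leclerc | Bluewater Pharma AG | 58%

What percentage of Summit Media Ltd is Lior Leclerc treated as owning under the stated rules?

54.36%

By parent–child attribution (R3), Lior Leclerc is treated as also owning Nadia Leclerc's interest in Beacon Textiles S.p.A, giving 22% + 44% = 66%.
Chain via Bluewater Pharma AG (R1): 58% × 63% = 36.54% of Summit Media Ltd.
Chain via Beacon Textiles S.p.A. (R1): 66% × 27% = 17.82% of Summit Media Ltd.
Aggregating (R2): 36.54% + 17.82% = 54.36%.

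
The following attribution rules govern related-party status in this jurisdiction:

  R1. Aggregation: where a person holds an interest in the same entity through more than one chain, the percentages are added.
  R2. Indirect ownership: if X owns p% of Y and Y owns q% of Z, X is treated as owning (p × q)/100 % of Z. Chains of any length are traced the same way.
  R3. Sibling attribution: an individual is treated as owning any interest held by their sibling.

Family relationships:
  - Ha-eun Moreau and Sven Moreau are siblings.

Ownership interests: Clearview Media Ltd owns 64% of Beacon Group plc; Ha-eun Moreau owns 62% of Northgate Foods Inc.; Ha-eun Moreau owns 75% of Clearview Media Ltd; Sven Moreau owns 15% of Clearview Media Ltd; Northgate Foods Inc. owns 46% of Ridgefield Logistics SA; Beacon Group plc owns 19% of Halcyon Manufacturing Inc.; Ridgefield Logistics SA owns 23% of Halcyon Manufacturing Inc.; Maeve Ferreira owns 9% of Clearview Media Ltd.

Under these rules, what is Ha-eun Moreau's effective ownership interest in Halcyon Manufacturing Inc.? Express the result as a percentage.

By sibling attribution (R3), Ha-eun Moreau is treated as also owning Sven Moreau's interest in Clearview Media Ltd, giving 75% + 15% = 90%.
Chain via Clearview Media Ltd → Beacon Group plc (R2): 90% × 64% × 19% = 10.944% of Halcyon Manufacturing Inc.
Chain via Northgate Foods Inc. → Ridgefield Logistics SA (R2): 62% × 46% × 23% = 6.5596% of Halcyon Manufacturing Inc.
Aggregating (R1): 10.944% + 6.5596% = 17.5036%.

17.5036%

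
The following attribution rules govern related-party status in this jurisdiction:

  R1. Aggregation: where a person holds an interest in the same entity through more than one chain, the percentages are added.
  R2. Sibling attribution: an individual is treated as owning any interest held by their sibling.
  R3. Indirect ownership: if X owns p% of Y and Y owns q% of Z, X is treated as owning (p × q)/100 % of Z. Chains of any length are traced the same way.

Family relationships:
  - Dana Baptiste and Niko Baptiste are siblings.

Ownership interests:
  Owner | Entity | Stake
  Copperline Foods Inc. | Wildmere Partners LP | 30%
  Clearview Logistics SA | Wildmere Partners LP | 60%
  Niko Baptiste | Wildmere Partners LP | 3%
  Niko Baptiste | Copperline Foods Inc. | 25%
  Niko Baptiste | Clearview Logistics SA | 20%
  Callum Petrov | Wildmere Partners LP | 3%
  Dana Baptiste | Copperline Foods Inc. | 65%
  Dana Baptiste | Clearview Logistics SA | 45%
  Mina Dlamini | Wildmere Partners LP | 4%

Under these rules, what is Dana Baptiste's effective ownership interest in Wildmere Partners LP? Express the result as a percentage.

By sibling attribution (R2), Dana Baptiste is treated as also owning Niko Baptiste's interest in Copperline Foods Inc, giving 65% + 25% = 90%.
By sibling attribution (R2), Dana Baptiste is treated as also owning Niko Baptiste's interest in Clearview Logistics SA, giving 45% + 20% = 65%.
By sibling attribution (R2), Dana Baptiste is treated as owning Niko Baptiste's 3% interest in Wildmere Partners LP.
Chain via Copperline Foods Inc. (R3): 90% × 30% = 27% of Wildmere Partners LP.
Chain via Clearview Logistics SA (R3): 65% × 60% = 39% of Wildmere Partners LP.
Direct interest in Wildmere Partners LP: 3%.
Aggregating (R1): 27% + 39% + 3% = 69%.

69%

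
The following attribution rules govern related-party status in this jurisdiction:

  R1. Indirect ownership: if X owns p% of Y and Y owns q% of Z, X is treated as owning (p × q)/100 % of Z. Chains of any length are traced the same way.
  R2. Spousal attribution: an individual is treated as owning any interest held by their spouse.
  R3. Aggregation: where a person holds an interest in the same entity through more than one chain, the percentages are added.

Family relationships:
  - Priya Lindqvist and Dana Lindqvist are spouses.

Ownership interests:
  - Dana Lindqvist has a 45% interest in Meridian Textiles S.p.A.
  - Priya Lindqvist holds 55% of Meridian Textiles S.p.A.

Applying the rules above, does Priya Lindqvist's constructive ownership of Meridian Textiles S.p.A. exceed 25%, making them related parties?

Yes

By spousal attribution (R2), Priya Lindqvist is treated as also owning Dana Lindqvist's interest in Meridian Textiles S.p.A, giving 55% + 45% = 100%.
Direct interest in Meridian Textiles S.p.A: 100%.
100% exceeds the 25% threshold, so Priya is a related party to Meridian Textiles S.p.A.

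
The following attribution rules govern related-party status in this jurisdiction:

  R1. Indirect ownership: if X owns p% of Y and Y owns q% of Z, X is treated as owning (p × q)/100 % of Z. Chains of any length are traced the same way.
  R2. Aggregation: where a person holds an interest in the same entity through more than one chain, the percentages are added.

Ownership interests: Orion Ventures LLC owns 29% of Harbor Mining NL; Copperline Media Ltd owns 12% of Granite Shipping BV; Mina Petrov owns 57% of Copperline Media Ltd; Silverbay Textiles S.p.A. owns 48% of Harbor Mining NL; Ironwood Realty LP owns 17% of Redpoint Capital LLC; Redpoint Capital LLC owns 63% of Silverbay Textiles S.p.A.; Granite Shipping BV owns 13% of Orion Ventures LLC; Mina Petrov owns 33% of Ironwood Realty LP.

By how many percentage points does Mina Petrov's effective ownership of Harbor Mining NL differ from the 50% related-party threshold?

48.045668

Chain via Ironwood Realty LP → Redpoint Capital LLC → Silverbay Textiles S.p.A. (R1): 33% × 17% × 63% × 48% = 1.696464% of Harbor Mining NL.
Chain via Copperline Media Ltd → Granite Shipping BV → Orion Ventures LLC (R1): 57% × 12% × 13% × 29% = 0.257868% of Harbor Mining NL.
Aggregating (R2): 1.696464% + 0.257868% = 1.954332%.
1.954332% falls short of the 50% threshold by 48.045668 percentage points.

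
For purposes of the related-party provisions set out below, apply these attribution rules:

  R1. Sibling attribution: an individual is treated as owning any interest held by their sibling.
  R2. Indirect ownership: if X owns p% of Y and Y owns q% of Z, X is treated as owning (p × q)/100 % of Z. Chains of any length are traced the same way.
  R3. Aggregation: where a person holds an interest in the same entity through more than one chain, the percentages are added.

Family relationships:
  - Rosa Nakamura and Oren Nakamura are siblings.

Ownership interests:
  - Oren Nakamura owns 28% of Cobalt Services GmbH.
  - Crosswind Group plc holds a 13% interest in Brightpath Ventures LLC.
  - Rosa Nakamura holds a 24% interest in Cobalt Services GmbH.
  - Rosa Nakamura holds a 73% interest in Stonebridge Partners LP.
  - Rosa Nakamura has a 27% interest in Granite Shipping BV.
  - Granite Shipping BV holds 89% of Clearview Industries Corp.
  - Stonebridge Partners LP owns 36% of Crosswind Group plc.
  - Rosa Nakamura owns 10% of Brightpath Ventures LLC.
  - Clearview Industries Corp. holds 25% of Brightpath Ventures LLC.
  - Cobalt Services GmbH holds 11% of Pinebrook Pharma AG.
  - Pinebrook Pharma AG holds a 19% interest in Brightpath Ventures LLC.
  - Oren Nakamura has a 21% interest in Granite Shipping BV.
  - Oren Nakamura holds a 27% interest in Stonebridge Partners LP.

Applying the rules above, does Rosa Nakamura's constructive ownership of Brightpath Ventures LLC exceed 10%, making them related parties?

Yes

By sibling attribution (R1), Rosa Nakamura is treated as also owning Oren Nakamura's interest in Granite Shipping BV, giving 27% + 21% = 48%.
By sibling attribution (R1), Rosa Nakamura is treated as also owning Oren Nakamura's interest in Stonebridge Partners LP, giving 73% + 27% = 100%.
By sibling attribution (R1), Rosa Nakamura is treated as also owning Oren Nakamura's interest in Cobalt Services GmbH, giving 24% + 28% = 52%.
Chain via Granite Shipping BV → Clearview Industries Corp. (R2): 48% × 89% × 25% = 10.68% of Brightpath Ventures LLC.
Chain via Stonebridge Partners LP → Crosswind Group plc (R2): 100% × 36% × 13% = 4.68% of Brightpath Ventures LLC.
Chain via Cobalt Services GmbH → Pinebrook Pharma AG (R2): 52% × 11% × 19% = 1.0868% of Brightpath Ventures LLC.
Direct interest in Brightpath Ventures LLC: 10%.
Aggregating (R3): 10.68% + 4.68% + 1.0868% + 10% = 26.4468%.
26.4468% exceeds the 10% threshold, so Rosa is a related party to Brightpath Ventures LLC.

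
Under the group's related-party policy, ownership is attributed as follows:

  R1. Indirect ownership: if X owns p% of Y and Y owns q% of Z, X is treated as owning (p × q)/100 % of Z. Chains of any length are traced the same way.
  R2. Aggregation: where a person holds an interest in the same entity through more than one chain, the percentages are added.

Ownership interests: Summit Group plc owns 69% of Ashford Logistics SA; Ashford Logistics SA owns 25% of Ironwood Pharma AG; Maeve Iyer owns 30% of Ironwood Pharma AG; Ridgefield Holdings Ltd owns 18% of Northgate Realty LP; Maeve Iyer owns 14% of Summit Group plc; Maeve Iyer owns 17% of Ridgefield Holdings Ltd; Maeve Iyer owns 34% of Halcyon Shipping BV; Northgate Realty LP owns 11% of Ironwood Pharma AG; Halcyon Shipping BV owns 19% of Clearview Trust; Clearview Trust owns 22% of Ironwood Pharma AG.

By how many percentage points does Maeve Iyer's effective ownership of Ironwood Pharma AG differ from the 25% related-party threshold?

Chain via Summit Group plc → Ashford Logistics SA (R1): 14% × 69% × 25% = 2.415% of Ironwood Pharma AG.
Chain via Ridgefield Holdings Ltd → Northgate Realty LP (R1): 17% × 18% × 11% = 0.3366% of Ironwood Pharma AG.
Chain via Halcyon Shipping BV → Clearview Trust (R1): 34% × 19% × 22% = 1.4212% of Ironwood Pharma AG.
Direct interest in Ironwood Pharma AG: 30%.
Aggregating (R2): 2.415% + 0.3366% + 1.4212% + 30% = 34.1728%.
34.1728% exceeds the 25% threshold by 9.1728 percentage points.

9.1728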